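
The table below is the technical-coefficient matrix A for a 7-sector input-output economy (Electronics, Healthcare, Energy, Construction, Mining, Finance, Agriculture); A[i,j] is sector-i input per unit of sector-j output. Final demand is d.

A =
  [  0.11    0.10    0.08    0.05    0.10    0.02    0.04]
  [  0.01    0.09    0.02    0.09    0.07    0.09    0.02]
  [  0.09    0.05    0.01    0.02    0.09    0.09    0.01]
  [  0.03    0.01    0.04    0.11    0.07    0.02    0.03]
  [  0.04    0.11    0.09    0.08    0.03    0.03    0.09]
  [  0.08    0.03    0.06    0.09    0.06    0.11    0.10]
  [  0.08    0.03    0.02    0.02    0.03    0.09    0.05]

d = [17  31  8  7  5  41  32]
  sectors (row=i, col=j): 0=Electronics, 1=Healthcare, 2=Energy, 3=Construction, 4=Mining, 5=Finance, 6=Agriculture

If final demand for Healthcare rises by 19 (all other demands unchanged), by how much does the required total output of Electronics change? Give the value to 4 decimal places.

Form M = I − A:
  [  0.89   -0.10   -0.08   -0.05   -0.10   -0.02   -0.04]
  [ -0.01    0.91   -0.02   -0.09   -0.07   -0.09   -0.02]
  [ -0.09   -0.05    0.99   -0.02   -0.09   -0.09   -0.01]
  [ -0.03   -0.01   -0.04    0.89   -0.07   -0.02   -0.03]
  [ -0.04   -0.11   -0.09   -0.08    0.97   -0.03   -0.09]
  [ -0.08   -0.03   -0.06   -0.09   -0.06    0.89   -0.10]
  [ -0.08   -0.03   -0.02   -0.02   -0.03   -0.09    0.95]
Leontief inverse L = M⁻¹:
  [  1.1618    0.1594    0.1216    0.1071    0.1571    0.0702    0.0792]
  [  0.0445    1.1278    0.0514    0.1423    0.1109    0.1328    0.0551]
  [  0.1308    0.0943    1.0460    0.0663    0.1315    0.1289    0.0466]
  [  0.0594    0.0384    0.0652    1.1474    0.1023    0.0466    0.0548]
  [  0.0854    0.1548    0.1210    0.1313    1.0805    0.0816    0.1232]
  [  0.1399    0.0803    0.1034    0.1502    0.1174    1.1676    0.1474]
  [  0.1192    0.0643    0.0489    0.0574    0.0669    0.1270    1.0810]
Total output x = L · d:
  x_0 = 1.1618·17 + 0.1594·31 + 0.1216·8 + 0.1071·7 + 0.1571·5 + 0.0702·41 + 0.0792·32 = 32.6153
  x_1 = 0.0445·17 + 1.1278·31 + 0.0514·8 + 0.1423·7 + 0.1109·5 + 0.1328·41 + 0.0551·32 = 44.8881
  x_2 = 0.1308·17 + 0.0943·31 + 1.0460·8 + 0.0663·7 + 0.1315·5 + 0.1289·41 + 0.0466·32 = 21.4096
  x_3 = 0.0594·17 + 0.0384·31 + 0.0652·8 + 1.1474·7 + 0.1023·5 + 0.0466·41 + 0.0548·32 = 14.9312
  x_4 = 0.0854·17 + 0.1548·31 + 0.1210·8 + 0.1313·7 + 1.0805·5 + 0.0816·41 + 0.1232·32 = 20.8315
  x_5 = 0.1399·17 + 0.0803·31 + 0.1034·8 + 0.1502·7 + 0.1174·5 + 1.1676·41 + 0.1474·32 = 59.9201
  x_6 = 0.1192·17 + 0.0643·31 + 0.0489·8 + 0.0574·7 + 0.0669·5 + 0.1270·41 + 1.0810·32 = 44.9478
Δx_0 = L[0,1] · Δd_1 = 0.1594 · 19 = 3.0294

3.0294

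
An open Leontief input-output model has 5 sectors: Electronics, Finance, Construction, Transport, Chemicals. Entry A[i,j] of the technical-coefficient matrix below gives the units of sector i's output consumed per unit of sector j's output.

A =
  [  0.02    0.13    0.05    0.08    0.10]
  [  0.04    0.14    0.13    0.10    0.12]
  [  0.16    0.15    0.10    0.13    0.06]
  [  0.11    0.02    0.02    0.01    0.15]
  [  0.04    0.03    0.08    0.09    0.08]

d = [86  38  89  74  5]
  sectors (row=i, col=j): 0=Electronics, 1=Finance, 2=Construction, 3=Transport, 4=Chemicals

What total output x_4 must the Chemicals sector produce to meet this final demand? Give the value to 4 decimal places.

36.3138

Form M = I − A:
  [  0.98   -0.13   -0.05   -0.08   -0.10]
  [ -0.04    0.86   -0.13   -0.10   -0.12]
  [ -0.16   -0.15    0.90   -0.13   -0.06]
  [ -0.11   -0.02   -0.02    0.99   -0.15]
  [ -0.04   -0.03   -0.08   -0.09    0.92]
Leontief inverse L = M⁻¹:
  [  1.0672    0.1886    0.1046    0.1344    0.1693]
  [  0.1128    1.2276    0.2067    0.1798    0.2152]
  [  0.2341    0.2522    1.1805    0.2149    0.1704]
  [  0.1383    0.0624    0.0578    1.0532    0.1987]
  [  0.0840    0.0763    0.1196    0.1334    1.1356]
Total output x = L · d:
  x_0 = 1.0672·86 + 0.1886·38 + 0.1046·89 + 0.1344·74 + 0.1693·5 = 119.0429
  x_1 = 0.1128·86 + 1.2276·38 + 0.2067·89 + 0.1798·74 + 0.2152·5 = 89.1308
  x_2 = 0.2341·86 + 0.2522·38 + 1.1805·89 + 0.2149·74 + 0.1704·5 = 151.5326
  x_3 = 0.1383·86 + 0.0624·38 + 0.0578·89 + 1.0532·74 + 0.1987·5 = 98.3384
  x_4 = 0.0840·86 + 0.0763·38 + 0.1196·89 + 0.1334·74 + 1.1356·5 = 36.3138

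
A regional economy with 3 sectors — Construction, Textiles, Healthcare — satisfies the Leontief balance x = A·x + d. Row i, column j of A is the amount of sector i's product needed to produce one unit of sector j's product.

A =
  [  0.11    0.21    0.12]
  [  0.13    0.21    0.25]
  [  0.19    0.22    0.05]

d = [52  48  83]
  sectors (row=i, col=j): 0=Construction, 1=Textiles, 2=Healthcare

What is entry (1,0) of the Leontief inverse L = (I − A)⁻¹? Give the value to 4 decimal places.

L[1,0] = 0.3045

Form M = I − A:
  [  0.89   -0.21   -0.12]
  [ -0.13    0.79   -0.25]
  [ -0.19   -0.22    0.95]
Leontief inverse L = M⁻¹:
  [  1.2383    0.4022    0.2623]
  [  0.3045    1.4648    0.4239]
  [  0.3182    0.4197    1.2033]
Total output x = L · d:
  x_0 = 1.2383·52 + 0.4022·48 + 0.2623·83 = 105.4679
  x_1 = 0.3045·52 + 1.4648·48 + 0.4239·83 = 121.3300
  x_2 = 0.3182·52 + 0.4197·48 + 1.2033·83 = 136.5595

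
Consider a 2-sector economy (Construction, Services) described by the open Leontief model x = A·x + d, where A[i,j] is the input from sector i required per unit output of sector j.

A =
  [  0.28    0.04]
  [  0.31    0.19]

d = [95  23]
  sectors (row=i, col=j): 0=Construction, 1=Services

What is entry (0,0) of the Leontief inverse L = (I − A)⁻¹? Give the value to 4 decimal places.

L[0,0] = 1.4191

Form M = I − A:
  [  0.72   -0.04]
  [ -0.31    0.81]
Leontief inverse L = M⁻¹:
  [  1.4191    0.0701]
  [  0.5431    1.2614]
Total output x = L · d:
  x_0 = 1.4191·95 + 0.0701·23 = 136.4226
  x_1 = 0.5431·95 + 1.2614·23 = 80.6062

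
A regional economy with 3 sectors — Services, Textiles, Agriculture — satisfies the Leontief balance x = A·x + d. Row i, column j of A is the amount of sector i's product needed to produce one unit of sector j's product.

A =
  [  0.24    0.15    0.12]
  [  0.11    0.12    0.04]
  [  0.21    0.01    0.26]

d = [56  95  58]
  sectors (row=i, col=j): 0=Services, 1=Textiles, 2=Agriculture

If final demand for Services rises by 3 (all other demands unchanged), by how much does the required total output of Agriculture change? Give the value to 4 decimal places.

1.2155

Form M = I − A:
  [  0.76   -0.15   -0.12]
  [ -0.11    0.88   -0.04]
  [ -0.21   -0.01    0.74]
Leontief inverse L = M⁻¹:
  [  1.4184    0.2445    0.2432]
  [  0.1957    1.1708    0.0950]
  [  0.4052    0.0852    1.4217]
Total output x = L · d:
  x_0 = 1.4184·56 + 0.2445·95 + 0.2432·58 = 116.7679
  x_1 = 0.1957·56 + 1.1708·95 + 0.0950·58 = 127.6978
  x_2 = 0.4052·56 + 0.0852·95 + 1.4217·58 = 113.2409
Δx_2 = L[2,0] · Δd_0 = 0.4052 · 3 = 1.2155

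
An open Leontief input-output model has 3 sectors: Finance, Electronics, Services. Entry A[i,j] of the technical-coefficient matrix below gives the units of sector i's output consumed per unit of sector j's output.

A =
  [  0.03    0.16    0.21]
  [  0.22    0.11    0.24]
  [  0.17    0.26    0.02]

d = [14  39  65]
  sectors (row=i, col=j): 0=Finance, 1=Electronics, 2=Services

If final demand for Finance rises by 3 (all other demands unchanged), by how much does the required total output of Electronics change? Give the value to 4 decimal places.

Form M = I − A:
  [  0.97   -0.16   -0.21]
  [ -0.22    0.89   -0.24]
  [ -0.17   -0.26    0.98]
Leontief inverse L = M⁻¹:
  [  1.1557    0.3017    0.3215]
  [  0.3659    1.3057    0.3982]
  [  0.2976    0.3987    1.1818]
Total output x = L · d:
  x_0 = 1.1557·14 + 0.3017·39 + 0.3215·65 = 48.8461
  x_1 = 0.3659·14 + 1.3057·39 + 0.3982·65 = 81.9266
  x_2 = 0.2976·14 + 0.3987·39 + 1.1818·65 = 96.5354
Δx_1 = L[1,0] · Δd_0 = 0.3659 · 3 = 1.0978

1.0978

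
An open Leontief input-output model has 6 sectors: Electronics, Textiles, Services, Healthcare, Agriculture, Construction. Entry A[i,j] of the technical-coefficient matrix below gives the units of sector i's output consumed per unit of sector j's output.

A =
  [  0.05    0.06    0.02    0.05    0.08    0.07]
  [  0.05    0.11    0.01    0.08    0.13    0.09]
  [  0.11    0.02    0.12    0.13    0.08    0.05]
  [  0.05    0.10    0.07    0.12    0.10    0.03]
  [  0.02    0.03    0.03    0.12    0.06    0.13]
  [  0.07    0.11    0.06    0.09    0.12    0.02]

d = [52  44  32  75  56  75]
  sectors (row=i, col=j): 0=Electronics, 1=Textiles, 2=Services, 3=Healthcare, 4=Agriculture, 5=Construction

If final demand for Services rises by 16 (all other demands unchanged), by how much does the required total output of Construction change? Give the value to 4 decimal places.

1.5804

Form M = I − A:
  [  0.95   -0.06   -0.02   -0.05   -0.08   -0.07]
  [ -0.05    0.89   -0.01   -0.08   -0.13   -0.09]
  [ -0.11   -0.02    0.88   -0.13   -0.08   -0.05]
  [ -0.05   -0.10   -0.07    0.88   -0.10   -0.03]
  [ -0.02   -0.03   -0.03   -0.12    0.94   -0.13]
  [ -0.07   -0.11   -0.06   -0.09   -0.12    0.98]
Leontief inverse L = M⁻¹:
  [  1.0801    0.1042    0.0464    0.1075    0.1358    0.1104]
  [  0.0911    1.1746    0.0457    0.1627    0.2105    0.1496]
  [  0.1630    0.0811    1.1715    0.2228    0.1622    0.1072]
  [  0.0953    0.1614    0.1121    1.2065    0.1796    0.0881]
  [  0.0589    0.0864    0.0678    0.1927    1.1289    0.1713]
  [  0.1133    0.1697    0.0988    0.1740    0.1980    1.0807]
Total output x = L · d:
  x_0 = 1.0801·52 + 0.1042·44 + 0.0464·32 + 0.1075·75 + 0.1358·56 + 0.1104·75 = 86.1858
  x_1 = 0.0911·52 + 1.1746·44 + 0.0457·32 + 0.1627·75 + 0.2105·56 + 0.1496·75 = 93.1028
  x_2 = 0.1630·52 + 0.0811·44 + 1.1715·32 + 0.2228·75 + 0.1622·56 + 0.1072·75 = 83.3582
  x_3 = 0.0953·52 + 0.1614·44 + 0.1121·32 + 1.2065·75 + 0.1796·56 + 0.0881·75 = 122.7962
  x_4 = 0.0589·52 + 0.0864·44 + 0.0678·32 + 0.1927·75 + 1.1289·56 + 0.1713·75 = 99.5479
  x_5 = 0.1133·52 + 0.1697·44 + 0.0988·32 + 0.1740·75 + 0.1980·56 + 1.0807·75 = 121.7074
Δx_5 = L[5,2] · Δd_2 = 0.0988 · 16 = 1.5804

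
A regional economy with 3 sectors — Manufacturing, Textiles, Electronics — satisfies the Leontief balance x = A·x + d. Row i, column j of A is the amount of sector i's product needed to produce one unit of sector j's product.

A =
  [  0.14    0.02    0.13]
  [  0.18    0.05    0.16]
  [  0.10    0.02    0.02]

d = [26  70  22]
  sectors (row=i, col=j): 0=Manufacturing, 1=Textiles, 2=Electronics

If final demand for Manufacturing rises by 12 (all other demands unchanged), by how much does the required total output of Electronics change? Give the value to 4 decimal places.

Form M = I − A:
  [  0.86   -0.02   -0.13]
  [ -0.18    0.95   -0.16]
  [ -0.10   -0.02    0.98]
Leontief inverse L = M⁻¹:
  [  1.1876    0.0284    0.1622]
  [  0.2463    1.0622    0.2061]
  [  0.1262    0.0246    1.0412]
Total output x = L · d:
  x_0 = 1.1876·26 + 0.0284·70 + 0.1622·22 = 36.4345
  x_1 = 0.2463·26 + 1.0622·70 + 0.2061·22 = 85.2878
  x_2 = 0.1262·26 + 0.0246·70 + 1.0412·22 = 27.9074
Δx_2 = L[2,0] · Δd_0 = 0.1262 · 12 = 1.5145

1.5145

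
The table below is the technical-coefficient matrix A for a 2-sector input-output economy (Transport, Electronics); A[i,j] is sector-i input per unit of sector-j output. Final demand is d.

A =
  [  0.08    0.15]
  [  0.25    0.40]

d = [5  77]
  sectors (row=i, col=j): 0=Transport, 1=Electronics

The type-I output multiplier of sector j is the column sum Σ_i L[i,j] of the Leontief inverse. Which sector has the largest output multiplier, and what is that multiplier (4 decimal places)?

Electronics (2.0797)

Form M = I − A:
  [  0.92   -0.15]
  [ -0.25    0.60]
Leontief inverse L = M⁻¹:
  [  1.1662    0.2915]
  [  0.4859    1.7881]
Total output x = L · d:
  x_0 = 1.1662·5 + 0.2915·77 = 28.2799
  x_1 = 0.4859·5 + 1.7881·77 = 140.1166
Output multipliers (column sums of L):
  Transport: 1.6521
  Electronics: 2.0797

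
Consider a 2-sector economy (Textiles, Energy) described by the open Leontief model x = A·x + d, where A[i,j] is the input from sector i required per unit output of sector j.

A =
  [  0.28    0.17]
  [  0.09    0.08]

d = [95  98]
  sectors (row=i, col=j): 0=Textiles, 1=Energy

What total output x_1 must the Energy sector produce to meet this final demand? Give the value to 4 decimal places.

Form M = I − A:
  [  0.72   -0.17]
  [ -0.09    0.92]
Leontief inverse L = M⁻¹:
  [  1.4217    0.2627]
  [  0.1391    1.1127]
Total output x = L · d:
  x_0 = 1.4217·95 + 0.2627·98 = 160.8098
  x_1 = 0.1391·95 + 1.1127·98 = 122.2531

122.2531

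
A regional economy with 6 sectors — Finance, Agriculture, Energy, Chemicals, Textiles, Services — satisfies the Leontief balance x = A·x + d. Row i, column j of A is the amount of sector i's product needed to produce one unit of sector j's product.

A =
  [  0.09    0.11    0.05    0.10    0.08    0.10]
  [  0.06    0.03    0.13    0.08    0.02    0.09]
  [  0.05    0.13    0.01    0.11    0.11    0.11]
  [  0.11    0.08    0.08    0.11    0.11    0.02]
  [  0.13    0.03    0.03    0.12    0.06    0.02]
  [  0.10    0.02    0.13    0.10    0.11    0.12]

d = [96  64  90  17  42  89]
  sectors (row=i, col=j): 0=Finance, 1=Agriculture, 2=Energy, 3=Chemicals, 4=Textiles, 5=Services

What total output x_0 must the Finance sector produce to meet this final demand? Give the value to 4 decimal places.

Form M = I − A:
  [  0.91   -0.11   -0.05   -0.10   -0.08   -0.10]
  [ -0.06    0.97   -0.13   -0.08   -0.02   -0.09]
  [ -0.05   -0.13    0.99   -0.11   -0.11   -0.11]
  [ -0.11   -0.08   -0.08    0.89   -0.11   -0.02]
  [ -0.13   -0.03   -0.03   -0.12    0.94   -0.02]
  [ -0.10   -0.02   -0.13   -0.10   -0.11    0.88]
Leontief inverse L = M⁻¹:
  [  1.1857    0.1775    0.1282    0.2072    0.1647    0.1774]
  [  0.1329    1.0909    0.1867    0.1663    0.0941    0.1559]
  [  0.1453    0.1897    1.0892    0.2140    0.1901    0.1812]
  [  0.2013    0.1500    0.1452    1.2131    0.1896    0.0883]
  [  0.2030    0.0867    0.0814    0.2004    1.1244    0.0722]
  [  0.2075    0.1009    0.2064    0.2218    0.2110    1.2059]
Total output x = L · d:
  x_0 = 1.1857·96 + 0.1775·64 + 0.1282·90 + 0.2072·17 + 0.1647·42 + 0.1774·89 = 162.9500
  x_1 = 0.1329·96 + 1.0909·64 + 0.1867·90 + 0.1663·17 + 0.0941·42 + 0.1559·89 = 120.0265
  x_2 = 0.1453·96 + 0.1897·64 + 1.0892·90 + 0.2140·17 + 0.1901·42 + 0.1812·89 = 151.8736
  x_3 = 0.2013·96 + 0.1500·64 + 0.1452·90 + 1.2131·17 + 0.1896·42 + 0.0883·89 = 78.4387
  x_4 = 0.2030·96 + 0.0867·64 + 0.0814·90 + 0.2004·17 + 1.1244·42 + 0.0722·89 = 89.4163
  x_5 = 0.2075·96 + 0.1009·64 + 0.2064·90 + 0.2218·17 + 0.2110·42 + 1.2059·89 = 164.9077

162.9500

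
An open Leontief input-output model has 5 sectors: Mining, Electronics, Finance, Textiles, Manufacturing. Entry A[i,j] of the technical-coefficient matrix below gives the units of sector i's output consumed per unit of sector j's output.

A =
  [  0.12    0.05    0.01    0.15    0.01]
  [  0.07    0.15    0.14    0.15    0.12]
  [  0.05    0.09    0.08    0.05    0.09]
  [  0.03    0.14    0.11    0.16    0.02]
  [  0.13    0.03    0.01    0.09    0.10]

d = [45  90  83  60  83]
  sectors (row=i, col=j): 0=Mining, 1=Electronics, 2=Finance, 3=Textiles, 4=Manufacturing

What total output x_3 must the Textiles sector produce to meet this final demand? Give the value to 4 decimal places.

Form M = I − A:
  [  0.88   -0.05   -0.01   -0.15   -0.01]
  [ -0.07    0.85   -0.14   -0.15   -0.12]
  [ -0.05   -0.09    0.92   -0.05   -0.09]
  [ -0.03   -0.14   -0.11    0.84   -0.02]
  [ -0.13   -0.03   -0.01   -0.09    0.90]
Leontief inverse L = M⁻¹:
  [  1.1627    0.1148    0.0587    0.2358    0.0393]
  [  0.1530    1.2644    0.2307    0.2883    0.1998]
  [  0.1006    0.1510    1.1277    0.1267    0.1368]
  [  0.0846    0.2366    0.1894    1.2676    0.0796]
  [  0.1826    0.0841    0.0476    0.1718    1.1329]
Total output x = L · d:
  x_0 = 1.1627·45 + 0.1148·90 + 0.0587·83 + 0.2358·60 + 0.0393·83 = 84.9491
  x_1 = 0.1530·45 + 1.2644·90 + 0.2307·83 + 0.2883·60 + 0.1998·83 = 173.7098
  x_2 = 0.1006·45 + 0.1510·90 + 1.1277·83 + 0.1267·60 + 0.1368·83 = 130.6770
  x_3 = 0.0846·45 + 0.2366·90 + 0.1894·83 + 1.2676·60 + 0.0796·83 = 123.4809
  x_4 = 0.1826·45 + 0.0841·90 + 0.0476·83 + 0.1718·60 + 1.1329·83 = 124.0830

123.4809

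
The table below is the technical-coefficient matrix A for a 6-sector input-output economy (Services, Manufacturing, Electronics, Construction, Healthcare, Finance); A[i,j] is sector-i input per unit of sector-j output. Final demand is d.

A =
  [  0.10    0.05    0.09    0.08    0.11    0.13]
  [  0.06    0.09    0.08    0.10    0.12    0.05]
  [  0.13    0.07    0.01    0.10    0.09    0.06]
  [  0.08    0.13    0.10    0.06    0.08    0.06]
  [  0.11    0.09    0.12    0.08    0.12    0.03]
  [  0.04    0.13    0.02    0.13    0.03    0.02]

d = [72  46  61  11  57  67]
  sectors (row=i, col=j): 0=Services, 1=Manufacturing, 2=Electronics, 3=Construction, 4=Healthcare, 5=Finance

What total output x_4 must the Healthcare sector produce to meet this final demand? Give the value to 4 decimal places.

Form M = I − A:
  [  0.90   -0.05   -0.09   -0.08   -0.11   -0.13]
  [ -0.06    0.91   -0.08   -0.10   -0.12   -0.05]
  [ -0.13   -0.07    0.99   -0.10   -0.09   -0.06]
  [ -0.08   -0.13   -0.10    0.94   -0.08   -0.06]
  [ -0.11   -0.09   -0.12   -0.08    0.88   -0.03]
  [ -0.04   -0.13   -0.02   -0.13   -0.03    0.98]
Leontief inverse L = M⁻¹:
  [  1.1962    0.1532    0.1689    0.1809    0.2107    0.1944]
  [  0.1496    1.1830    0.1567    0.1886    0.2169    0.1080]
  [  0.2103    0.1555    1.0842    0.1814    0.1789    0.1188]
  [  0.1694    0.2221    0.1738    1.1522    0.1781    0.1204]
  [  0.2124    0.1884    0.2035    0.1780    1.2290    0.0988]
  [  0.1019    0.2016    0.0791    0.1944    0.1023    1.0641]
Total output x = L · d:
  x_0 = 1.1962·72 + 0.1532·46 + 0.1689·61 + 0.1809·11 + 0.2107·57 + 0.1944·67 = 130.4957
  x_1 = 0.1496·72 + 1.1830·46 + 0.1567·61 + 0.1886·11 + 0.2169·57 + 0.1080·67 = 96.4192
  x_2 = 0.2103·72 + 0.1555·46 + 1.0842·61 + 0.1814·11 + 0.1789·57 + 0.1188·67 = 108.5819
  x_3 = 0.1694·72 + 0.2221·46 + 0.1738·61 + 1.1522·11 + 0.1781·57 + 0.1204·67 = 63.9083
  x_4 = 0.2124·72 + 0.1884·46 + 0.2035·61 + 0.1780·11 + 1.2290·57 + 0.0988·67 = 114.9951
  x_5 = 0.1019·72 + 0.2016·46 + 0.0791·61 + 0.1944·11 + 0.1023·57 + 1.0641·67 = 100.6978

114.9951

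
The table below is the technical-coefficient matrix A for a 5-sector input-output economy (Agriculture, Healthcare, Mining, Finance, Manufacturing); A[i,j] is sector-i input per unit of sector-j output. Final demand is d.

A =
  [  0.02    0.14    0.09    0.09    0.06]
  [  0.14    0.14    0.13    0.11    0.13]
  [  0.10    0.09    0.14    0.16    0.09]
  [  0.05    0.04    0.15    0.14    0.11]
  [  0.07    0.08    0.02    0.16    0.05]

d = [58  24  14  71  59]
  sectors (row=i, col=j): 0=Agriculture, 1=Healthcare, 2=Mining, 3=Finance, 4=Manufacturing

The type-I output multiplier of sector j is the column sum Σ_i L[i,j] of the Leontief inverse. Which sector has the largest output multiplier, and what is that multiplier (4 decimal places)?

Finance (2.3419)

Form M = I − A:
  [  0.98   -0.14   -0.09   -0.09   -0.06]
  [ -0.14    0.86   -0.13   -0.11   -0.13]
  [ -0.10   -0.09    0.86   -0.16   -0.09]
  [ -0.05   -0.04   -0.15    0.86   -0.11]
  [ -0.07   -0.08   -0.02   -0.16    0.95]
Leontief inverse L = M⁻¹:
  [  1.0911    0.2196    0.1860    0.2029    0.1401]
  [  0.2408    1.2666    0.2719    0.2838    0.2472]
  [  0.1882    0.1968    1.2723    0.3181    0.1962]
  [  0.1235    0.1249    0.2591    1.2766    0.1973]
  [  0.1254    0.1480    0.1070    0.2606    1.1211]
Total output x = L · d:
  x_0 = 1.0911·58 + 0.2196·24 + 0.1860·14 + 0.2029·71 + 0.1401·59 = 93.8323
  x_1 = 0.2408·58 + 1.2666·24 + 0.2719·14 + 0.2838·71 + 0.2472·59 = 82.9058
  x_2 = 0.1882·58 + 0.1968·24 + 1.2723·14 + 0.3181·71 + 0.1962·59 = 67.6077
  x_3 = 0.1235·58 + 0.1249·24 + 0.2591·14 + 1.2766·71 + 0.1973·59 = 116.0650
  x_4 = 0.1254·58 + 0.1480·24 + 0.1070·14 + 0.2606·71 + 1.1211·59 = 96.9719
Output multipliers (column sums of L):
  Agriculture: 1.7691
  Healthcare: 1.9560
  Mining: 2.0963
  Finance: 2.3419
  Manufacturing: 1.9018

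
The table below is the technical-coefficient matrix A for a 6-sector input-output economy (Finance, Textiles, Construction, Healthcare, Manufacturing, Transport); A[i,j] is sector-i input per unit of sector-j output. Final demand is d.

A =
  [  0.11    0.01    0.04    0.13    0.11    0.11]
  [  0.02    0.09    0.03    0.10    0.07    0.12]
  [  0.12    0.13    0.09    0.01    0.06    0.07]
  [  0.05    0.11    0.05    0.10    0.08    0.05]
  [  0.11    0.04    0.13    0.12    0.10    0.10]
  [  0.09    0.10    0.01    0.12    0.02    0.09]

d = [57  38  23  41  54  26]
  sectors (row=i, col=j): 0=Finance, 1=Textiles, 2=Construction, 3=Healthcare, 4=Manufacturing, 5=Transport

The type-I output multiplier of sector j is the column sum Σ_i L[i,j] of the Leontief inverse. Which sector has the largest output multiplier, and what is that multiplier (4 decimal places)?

Form M = I − A:
  [  0.89   -0.01   -0.04   -0.13   -0.11   -0.11]
  [ -0.02    0.91   -0.03   -0.10   -0.07   -0.12]
  [ -0.12   -0.13    0.91   -0.01   -0.06   -0.07]
  [ -0.05   -0.11   -0.05    0.90   -0.08   -0.05]
  [ -0.11   -0.04   -0.13   -0.12    0.90   -0.10]
  [ -0.09   -0.10   -0.01   -0.12   -0.02    0.91]
Leontief inverse L = M⁻¹:
  [  1.1942    0.0848    0.0966    0.2337    0.1841    0.1960]
  [  0.0810    1.1589    0.0719    0.1836    0.1254    0.1920]
  [  0.1956    0.2001    1.1397    0.1012    0.1279    0.1573]
  [  0.1140    0.1784    0.0977    1.1842    0.1424    0.1255]
  [  0.2095    0.1328    0.1979    0.2321    1.1853    0.2011]
  [  0.1488    0.1644    0.0472    0.2057    0.0782    1.1621]
Total output x = L · d:
  x_0 = 1.1942·57 + 0.0848·38 + 0.0966·23 + 0.2337·41 + 0.1841·54 + 0.1960·26 = 98.1366
  x_1 = 0.0810·57 + 1.1589·38 + 0.0719·23 + 0.1836·41 + 0.1254·54 + 0.1920·26 = 69.5950
  x_2 = 0.1956·57 + 0.2001·38 + 1.1397·23 + 0.1012·41 + 0.1279·54 + 0.1573·26 = 60.1094
  x_3 = 0.1140·57 + 0.1784·38 + 0.0977·23 + 1.1842·41 + 0.1424·54 + 0.1255·26 = 75.0283
  x_4 = 0.2095·57 + 0.1328·38 + 0.1979·23 + 0.2321·41 + 1.1853·54 + 0.2011·26 = 100.2942
  x_5 = 0.1488·57 + 0.1644·38 + 0.0472·23 + 0.2057·41 + 0.0782·54 + 1.1621·26 = 58.6837
Output multipliers (column sums of L):
  Finance: 1.9431
  Textiles: 1.9194
  Construction: 1.6509
  Healthcare: 2.1404
  Manufacturing: 1.8434
  Transport: 2.0341

Healthcare (2.1404)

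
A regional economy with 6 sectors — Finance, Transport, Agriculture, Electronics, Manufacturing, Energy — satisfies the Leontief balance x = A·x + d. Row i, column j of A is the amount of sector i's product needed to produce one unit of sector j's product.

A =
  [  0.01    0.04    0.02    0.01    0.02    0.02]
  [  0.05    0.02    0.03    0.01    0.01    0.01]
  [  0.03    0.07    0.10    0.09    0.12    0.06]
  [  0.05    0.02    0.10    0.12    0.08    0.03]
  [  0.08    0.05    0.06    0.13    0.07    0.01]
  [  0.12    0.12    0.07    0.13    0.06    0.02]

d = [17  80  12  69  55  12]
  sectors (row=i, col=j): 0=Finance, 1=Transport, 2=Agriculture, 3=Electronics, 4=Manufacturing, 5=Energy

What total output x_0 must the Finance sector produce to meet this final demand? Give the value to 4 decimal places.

25.1624

Form M = I − A:
  [  0.99   -0.04   -0.02   -0.01   -0.02   -0.02]
  [ -0.05    0.98   -0.03   -0.01   -0.01   -0.01]
  [ -0.03   -0.07    0.90   -0.09   -0.12   -0.06]
  [ -0.05   -0.02   -0.10    0.88   -0.08   -0.03]
  [ -0.08   -0.05   -0.06   -0.13    0.93   -0.01]
  [ -0.12   -0.12   -0.07   -0.13   -0.06    0.98]
Leontief inverse L = M⁻¹:
  [  1.0200    0.0488    0.0308    0.0233    0.0300    0.0242]
  [  0.0578    1.0290    0.0405    0.0217    0.0204    0.0150]
  [  0.0716    0.1067    1.1512    0.1566    0.1698    0.0796]
  [  0.0826    0.0503    0.1466    1.1786    0.1258    0.0485]
  [  0.1087    0.0751    0.1008    0.1800    1.1086    0.0260]
  [  0.1547    0.1509    0.1166    0.1841    0.1029    1.0389]
Total output x = L · d:
  x_0 = 1.0200·17 + 0.0488·80 + 0.0308·12 + 0.0233·69 + 0.0300·55 + 0.0242·12 = 25.1624
  x_1 = 0.0578·17 + 1.0290·80 + 0.0405·12 + 0.0217·69 + 0.0204·55 + 0.0150·12 = 86.5869
  x_2 = 0.0716·17 + 0.1067·80 + 1.1512·12 + 0.1566·69 + 0.1698·55 + 0.0796·12 = 44.6709
  x_3 = 0.0826·17 + 0.0503·80 + 0.1466·12 + 1.1786·69 + 0.1258·55 + 0.0485·12 = 96.0067
  x_4 = 0.1087·17 + 0.0751·80 + 0.1008·12 + 0.1800·69 + 1.1086·55 + 0.0260·12 = 82.7663
  x_5 = 0.1547·17 + 0.1509·80 + 0.1166·12 + 0.1841·69 + 0.1029·55 + 1.0389·12 = 46.9222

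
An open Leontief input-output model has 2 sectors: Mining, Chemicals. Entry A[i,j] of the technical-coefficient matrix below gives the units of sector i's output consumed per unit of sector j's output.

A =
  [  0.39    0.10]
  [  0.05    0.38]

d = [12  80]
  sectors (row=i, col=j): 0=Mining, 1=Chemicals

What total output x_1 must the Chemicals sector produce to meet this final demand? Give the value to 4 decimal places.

Form M = I − A:
  [  0.61   -0.10]
  [ -0.05    0.62]
Leontief inverse L = M⁻¹:
  [  1.6613    0.2680]
  [  0.1340    1.6345]
Total output x = L · d:
  x_0 = 1.6613·12 + 0.2680·80 = 41.3719
  x_1 = 0.1340·12 + 1.6345·80 = 132.3687

132.3687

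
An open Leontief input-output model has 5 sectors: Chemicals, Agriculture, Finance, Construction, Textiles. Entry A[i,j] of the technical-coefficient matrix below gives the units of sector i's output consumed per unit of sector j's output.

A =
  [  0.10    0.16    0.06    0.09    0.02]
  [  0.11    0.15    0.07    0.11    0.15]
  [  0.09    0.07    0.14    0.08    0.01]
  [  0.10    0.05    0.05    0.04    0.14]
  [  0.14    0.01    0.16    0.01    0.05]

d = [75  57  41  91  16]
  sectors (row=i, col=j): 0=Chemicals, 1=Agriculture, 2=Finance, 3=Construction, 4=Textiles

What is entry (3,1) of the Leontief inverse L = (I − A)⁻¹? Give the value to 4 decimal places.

Form M = I − A:
  [  0.90   -0.16   -0.06   -0.09   -0.02]
  [ -0.11    0.85   -0.07   -0.11   -0.15]
  [ -0.09   -0.07    0.86   -0.08   -0.01]
  [ -0.10   -0.05   -0.05    0.96   -0.14]
  [ -0.14   -0.01   -0.16   -0.01    0.95]
Leontief inverse L = M⁻¹:
  [  1.1838    0.2432    0.1273    0.1504    0.0868]
  [  0.2252    1.2462    0.1704    0.1805    0.2299]
  [  0.1607    0.1378    1.2035    0.1317    0.0572]
  [  0.1734    0.1081    0.1176    1.0820    0.1814]
  [  0.2057    0.0733    0.2245    0.0576    1.0794]
Total output x = L · d:
  x_0 = 1.1838·75 + 0.2432·57 + 0.1273·41 + 0.1504·91 + 0.0868·16 = 122.9331
  x_1 = 0.2252·75 + 1.2462·57 + 0.1704·41 + 0.1805·91 + 0.2299·16 = 115.0133
  x_2 = 0.1607·75 + 0.1378·57 + 1.2035·41 + 0.1317·91 + 0.0572·16 = 82.1585
  x_3 = 0.1734·75 + 0.1081·57 + 0.1176·41 + 1.0820·91 + 0.1814·16 = 125.3516
  x_4 = 0.2057·75 + 0.0733·57 + 0.2245·41 + 0.0576·91 + 1.0794·16 = 51.3259

L[3,1] = 0.1081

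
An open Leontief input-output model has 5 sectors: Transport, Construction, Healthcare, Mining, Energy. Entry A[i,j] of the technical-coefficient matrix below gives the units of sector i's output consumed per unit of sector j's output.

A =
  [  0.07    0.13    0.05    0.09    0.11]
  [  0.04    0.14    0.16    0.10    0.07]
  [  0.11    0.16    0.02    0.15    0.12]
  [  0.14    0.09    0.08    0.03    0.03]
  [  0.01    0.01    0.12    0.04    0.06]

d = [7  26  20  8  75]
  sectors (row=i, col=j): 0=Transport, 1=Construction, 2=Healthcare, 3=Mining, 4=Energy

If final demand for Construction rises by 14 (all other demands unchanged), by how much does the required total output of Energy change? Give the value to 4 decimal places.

0.7818

Form M = I − A:
  [  0.93   -0.13   -0.05   -0.09   -0.11]
  [ -0.04    0.86   -0.16   -0.10   -0.07]
  [ -0.11   -0.16    0.98   -0.15   -0.12]
  [ -0.14   -0.09   -0.08    0.97   -0.03]
  [ -0.01   -0.01   -0.12   -0.04    0.94]
Leontief inverse L = M⁻¹:
  [  1.1238    0.2110    0.1248    0.1522    0.1680]
  [  0.1110    1.2451    0.2412    0.1818    0.1423]
  [  0.1785    0.2597    1.1133    0.2233    0.1895]
  [  0.1886    0.1691    0.1369    1.0906    0.0869]
  [  0.0439    0.0558    0.1518    0.0785    1.0950]
Total output x = L · d:
  x_0 = 1.1238·7 + 0.2110·26 + 0.1248·20 + 0.1522·8 + 0.1680·75 = 29.6670
  x_1 = 0.1110·7 + 1.2451·26 + 0.2412·20 + 0.1818·8 + 0.1423·75 = 50.1023
  x_2 = 0.1785·7 + 0.2597·26 + 1.1133·20 + 0.2233·8 + 0.1895·75 = 46.2664
  x_3 = 0.1886·7 + 0.1691·26 + 0.1369·20 + 1.0906·8 + 0.0869·75 = 23.7015
  x_4 = 0.0439·7 + 0.0558·26 + 0.1518·20 + 0.0785·8 + 1.0950·75 = 87.5508
Δx_4 = L[4,1] · Δd_1 = 0.0558 · 14 = 0.7818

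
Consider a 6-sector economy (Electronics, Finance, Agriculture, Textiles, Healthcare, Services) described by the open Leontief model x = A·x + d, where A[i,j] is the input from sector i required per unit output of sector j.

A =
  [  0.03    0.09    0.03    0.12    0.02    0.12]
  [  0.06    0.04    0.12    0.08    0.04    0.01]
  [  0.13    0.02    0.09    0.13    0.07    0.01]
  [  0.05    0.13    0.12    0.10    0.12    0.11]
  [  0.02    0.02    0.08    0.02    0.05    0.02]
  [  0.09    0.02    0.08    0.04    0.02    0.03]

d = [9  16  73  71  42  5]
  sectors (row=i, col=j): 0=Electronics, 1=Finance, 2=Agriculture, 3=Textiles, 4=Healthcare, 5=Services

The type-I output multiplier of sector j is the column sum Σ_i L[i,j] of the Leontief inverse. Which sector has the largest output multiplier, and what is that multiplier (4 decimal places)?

Form M = I − A:
  [  0.97   -0.09   -0.03   -0.12   -0.02   -0.12]
  [ -0.06    0.96   -0.12   -0.08   -0.04   -0.01]
  [ -0.13   -0.02    0.91   -0.13   -0.07   -0.01]
  [ -0.05   -0.13   -0.12    0.90   -0.12   -0.11]
  [ -0.02   -0.02   -0.08   -0.02    0.95   -0.02]
  [ -0.09   -0.02   -0.08   -0.04   -0.02    0.97]
Leontief inverse L = M⁻¹:
  [  1.0768    0.1315    0.0954    0.1774    0.0609    0.1569]
  [  0.1026    1.0762    0.1742    0.1382    0.0787    0.0429]
  [  0.1779    0.0719    1.1567    0.2025    0.1188    0.0601]
  [  0.1193    0.1831    0.2139    1.1852    0.1790    0.1569]
  [  0.0449    0.0364    0.1101    0.0505    1.0703    0.0349]
  [  0.1225    0.0486    0.1189    0.0859    0.0465    1.0585]
Total output x = L · d:
  x_0 = 1.0768·9 + 0.1315·16 + 0.0954·73 + 0.1774·71 + 0.0609·42 + 0.1569·5 = 34.6953
  x_1 = 0.1026·9 + 1.0762·16 + 0.1742·73 + 0.1382·71 + 0.0787·42 + 0.0429·5 = 44.1862
  x_2 = 0.1779·9 + 0.0719·16 + 1.1567·73 + 0.2025·71 + 0.1188·42 + 0.0601·5 = 106.8607
  x_3 = 0.1193·9 + 0.1831·16 + 0.2139·73 + 1.1852·71 + 0.1790·42 + 0.1569·5 = 112.0669
  x_4 = 0.0449·9 + 0.0364·16 + 0.1101·73 + 0.0505·71 + 1.0703·42 + 0.0349·5 = 57.7326
  x_5 = 0.1225·9 + 0.0486·16 + 0.1189·73 + 0.0859·71 + 0.0465·42 + 1.0585·5 = 23.9098
Output multipliers (column sums of L):
  Electronics: 1.6442
  Finance: 1.5477
  Agriculture: 1.8692
  Textiles: 1.8396
  Healthcare: 1.5543
  Services: 1.5102

Agriculture (1.8692)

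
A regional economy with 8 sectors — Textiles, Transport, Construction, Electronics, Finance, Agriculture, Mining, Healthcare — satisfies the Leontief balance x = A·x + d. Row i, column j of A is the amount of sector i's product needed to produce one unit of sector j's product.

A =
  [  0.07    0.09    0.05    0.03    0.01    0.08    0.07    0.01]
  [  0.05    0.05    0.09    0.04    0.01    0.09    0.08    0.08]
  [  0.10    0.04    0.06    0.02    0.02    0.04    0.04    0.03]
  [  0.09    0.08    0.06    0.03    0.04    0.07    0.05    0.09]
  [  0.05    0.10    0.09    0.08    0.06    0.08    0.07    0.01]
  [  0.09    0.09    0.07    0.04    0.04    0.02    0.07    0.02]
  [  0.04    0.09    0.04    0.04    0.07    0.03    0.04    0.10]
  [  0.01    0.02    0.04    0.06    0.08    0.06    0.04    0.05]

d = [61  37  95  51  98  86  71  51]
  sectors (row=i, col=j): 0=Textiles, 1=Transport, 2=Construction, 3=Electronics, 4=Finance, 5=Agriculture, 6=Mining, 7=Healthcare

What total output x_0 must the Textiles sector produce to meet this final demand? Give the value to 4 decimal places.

109.9534

Form M = I − A:
  [  0.93   -0.09   -0.05   -0.03   -0.01   -0.08   -0.07   -0.01]
  [ -0.05    0.95   -0.09   -0.04   -0.01   -0.09   -0.08   -0.08]
  [ -0.10   -0.04    0.94   -0.02   -0.02   -0.04   -0.04   -0.03]
  [ -0.09   -0.08   -0.06    0.97   -0.04   -0.07   -0.05   -0.09]
  [ -0.05   -0.10   -0.09   -0.08    0.94   -0.08   -0.07   -0.01]
  [ -0.09   -0.09   -0.07   -0.04   -0.04    0.98   -0.07   -0.02]
  [ -0.04   -0.09   -0.04   -0.04   -0.07   -0.03    0.96   -0.10]
  [ -0.01   -0.02   -0.04   -0.06   -0.08   -0.06   -0.04    0.95]
Leontief inverse L = M⁻¹:
  [  1.1179    0.1419    0.0961    0.0580    0.0356    0.1216    0.1138    0.0472]
  [  0.1043    1.1070    0.1414    0.0740    0.0448    0.1363    0.1279    0.1226]
  [  0.1402    0.0831    1.0973    0.0436    0.0414    0.0762    0.0761    0.0573]
  [  0.1451    0.1406    0.1156    1.0673    0.0751    0.1231    0.1027    0.1323]
  [  0.1152    0.1689    0.1529    0.1186    1.0955    0.1366    0.1273    0.0593]
  [  0.1401    0.1448    0.1193    0.0709    0.0678    1.0678    0.1162    0.0596]
  [  0.0864    0.1428    0.0912    0.0758    0.1039    0.0796    1.0868    0.1402]
  [  0.0512    0.0666    0.0817    0.0891    0.1087    0.0974    0.0774    1.0811]
Total output x = L · d:
  x_0 = 1.1179·61 + 0.1419·37 + 0.0961·95 + 0.0580·51 + 0.0356·98 + 0.1216·86 + 0.1138·71 + 0.0472·51 = 109.9534
  x_1 = 0.1043·61 + 1.1070·37 + 0.1414·95 + 0.0740·51 + 0.0448·98 + 0.1363·86 + 0.1279·71 + 0.1226·51 = 95.9709
  x_2 = 0.1402·61 + 0.0831·37 + 1.0973·95 + 0.0436·51 + 0.0414·98 + 0.0762·86 + 0.0761·71 + 0.0573·51 = 137.0336
  x_3 = 0.1451·61 + 0.1406·37 + 0.1156·95 + 1.0673·51 + 0.0751·98 + 0.1231·86 + 0.1027·71 + 0.1323·51 = 111.4440
  x_4 = 0.1152·61 + 0.1689·37 + 0.1529·95 + 0.1186·51 + 1.0955·98 + 0.1366·86 + 0.1273·71 + 0.0593·51 = 165.0186
  x_5 = 0.1401·61 + 0.1448·37 + 0.1193·95 + 0.0709·51 + 0.0678·98 + 1.0678·86 + 0.1162·71 + 0.0596·51 = 138.6168
  x_6 = 0.0864·61 + 0.1428·37 + 0.0912·95 + 0.0758·51 + 0.1039·98 + 0.0796·86 + 1.0868·71 + 0.1402·51 = 124.4171
  x_7 = 0.0512·61 + 0.0666·37 + 0.0817·95 + 0.0891·51 + 0.1087·98 + 0.0974·86 + 0.0774·71 + 1.0811·51 = 97.5601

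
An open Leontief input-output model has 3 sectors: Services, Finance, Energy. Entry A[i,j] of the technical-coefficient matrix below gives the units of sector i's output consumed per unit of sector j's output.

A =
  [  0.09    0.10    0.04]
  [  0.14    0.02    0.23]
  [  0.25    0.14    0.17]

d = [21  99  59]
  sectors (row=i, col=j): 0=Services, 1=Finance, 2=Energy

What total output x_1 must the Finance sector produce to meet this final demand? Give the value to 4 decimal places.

131.9468

Form M = I − A:
  [  0.91   -0.10   -0.04]
  [ -0.14    0.98   -0.23]
  [ -0.25   -0.14    0.83]
Leontief inverse L = M⁻¹:
  [  1.1439    0.1297    0.0911]
  [  0.2543    1.0913    0.3147]
  [  0.3874    0.2232    1.2853]
Total output x = L · d:
  x_0 = 1.1439·21 + 0.1297·99 + 0.0911·59 = 42.2387
  x_1 = 0.2543·21 + 1.0913·99 + 0.3147·59 = 131.9468
  x_2 = 0.3874·21 + 0.2232·99 + 1.2853·59 = 106.0629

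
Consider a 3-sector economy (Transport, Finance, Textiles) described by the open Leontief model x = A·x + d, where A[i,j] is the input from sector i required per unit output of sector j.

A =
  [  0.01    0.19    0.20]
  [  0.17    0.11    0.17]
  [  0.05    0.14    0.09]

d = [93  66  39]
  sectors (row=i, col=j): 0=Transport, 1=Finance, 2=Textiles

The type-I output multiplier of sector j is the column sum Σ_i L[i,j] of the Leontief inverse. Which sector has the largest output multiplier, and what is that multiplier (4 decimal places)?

Textiles (1.7195)

Form M = I − A:
  [  0.99   -0.19   -0.20]
  [ -0.17    0.89   -0.17]
  [ -0.05   -0.14    0.91]
Leontief inverse L = M⁻¹:
  [  1.0716    0.2739    0.2867]
  [  0.2225    1.2145    0.2758]
  [  0.0931    0.2019    1.1571]
Total output x = L · d:
  x_0 = 1.0716·93 + 0.2739·66 + 0.2867·39 = 128.9151
  x_1 = 0.2225·93 + 1.2145·66 + 0.2758·39 = 111.6002
  x_2 = 0.0931·93 + 0.2019·66 + 1.1571·39 = 67.1097
Output multipliers (column sums of L):
  Transport: 1.3872
  Finance: 1.6902
  Textiles: 1.7195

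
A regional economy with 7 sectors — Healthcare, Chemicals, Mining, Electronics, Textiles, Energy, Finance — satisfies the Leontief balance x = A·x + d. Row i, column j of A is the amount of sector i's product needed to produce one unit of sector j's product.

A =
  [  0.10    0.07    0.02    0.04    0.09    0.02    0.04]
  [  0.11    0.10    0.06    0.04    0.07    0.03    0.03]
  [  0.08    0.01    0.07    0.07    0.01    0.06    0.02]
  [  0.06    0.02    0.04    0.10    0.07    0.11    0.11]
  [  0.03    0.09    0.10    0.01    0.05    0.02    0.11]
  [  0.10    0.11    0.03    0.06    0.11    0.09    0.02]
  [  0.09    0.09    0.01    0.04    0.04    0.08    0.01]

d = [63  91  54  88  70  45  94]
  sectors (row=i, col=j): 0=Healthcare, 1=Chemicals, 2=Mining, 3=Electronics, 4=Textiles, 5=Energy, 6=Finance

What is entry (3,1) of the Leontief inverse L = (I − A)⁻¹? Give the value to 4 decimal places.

L[3,1] = 0.0853

Form M = I − A:
  [  0.90   -0.07   -0.02   -0.04   -0.09   -0.02   -0.04]
  [ -0.11    0.90   -0.06   -0.04   -0.07   -0.03   -0.03]
  [ -0.08   -0.01    0.93   -0.07   -0.01   -0.06   -0.02]
  [ -0.06   -0.02   -0.04    0.90   -0.07   -0.11   -0.11]
  [ -0.03   -0.09   -0.10   -0.01    0.95   -0.02   -0.11]
  [ -0.10   -0.11   -0.03   -0.06   -0.11    0.91   -0.02]
  [ -0.09   -0.09   -0.01   -0.04   -0.04   -0.08    0.99]
Leontief inverse L = M⁻¹:
  [  1.1523    0.1186    0.0521    0.0687    0.1325    0.0504    0.0746]
  [  0.1726    1.1538    0.0969    0.0752    0.1184    0.0658    0.0667]
  [  0.1262    0.0451    1.0939    0.1016    0.0471    0.0938    0.0470]
  [  0.1321    0.0853    0.0786    1.1463    0.1298    0.1659    0.1546]
  [  0.0878    0.1387    0.1329    0.0423    1.0880    0.0564    0.1372]
  [  0.1742    0.1795    0.0756    0.1022    0.1724    1.1357    0.0675]
  [  0.1447    0.1397    0.0393    0.0704    0.0864    0.1123    1.0407]
Total output x = L · d:
  x_0 = 1.1523·63 + 0.1186·91 + 0.0521·54 + 0.0687·88 + 0.1325·70 + 0.0504·45 + 0.0746·94 = 110.7963
  x_1 = 0.1726·63 + 1.1538·91 + 0.0969·54 + 0.0752·88 + 0.1184·70 + 0.0658·45 + 0.0667·94 = 145.2367
  x_2 = 0.1262·63 + 0.0451·91 + 1.0939·54 + 0.1016·88 + 0.0471·70 + 0.0938·45 + 0.0470·94 = 91.9978
  x_3 = 0.1321·63 + 0.0853·91 + 0.0786·54 + 1.1463·88 + 0.1298·70 + 0.1659·45 + 0.1546·94 = 152.2923
  x_4 = 0.0878·63 + 0.1387·91 + 0.1329·54 + 0.0423·88 + 1.0880·70 + 0.0564·45 + 0.1372·94 = 120.6450
  x_5 = 0.1742·63 + 0.1795·91 + 0.0756·54 + 0.1022·88 + 0.1724·70 + 1.1357·45 + 0.0675·94 = 109.8960
  x_6 = 0.1447·63 + 0.1397·91 + 0.0393·54 + 0.0704·88 + 0.0864·70 + 0.1123·45 + 1.0407·94 = 139.0628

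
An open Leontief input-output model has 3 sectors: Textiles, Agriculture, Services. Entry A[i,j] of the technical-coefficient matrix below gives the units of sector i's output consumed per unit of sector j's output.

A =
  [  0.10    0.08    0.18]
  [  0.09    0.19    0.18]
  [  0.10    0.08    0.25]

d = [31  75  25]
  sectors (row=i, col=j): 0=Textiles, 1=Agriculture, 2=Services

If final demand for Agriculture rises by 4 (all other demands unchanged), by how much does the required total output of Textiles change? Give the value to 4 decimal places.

Form M = I − A:
  [  0.90   -0.08   -0.18]
  [ -0.09    0.81   -0.18]
  [ -0.10   -0.08    0.75]
Leontief inverse L = M⁻¹:
  [  1.1605    0.1456    0.3135]
  [  0.1673    1.2855    0.3487]
  [  0.1726    0.1565    1.4123]
Total output x = L · d:
  x_0 = 1.1605·31 + 0.1456·75 + 0.3135·25 = 54.7300
  x_1 = 0.1673·31 + 1.2855·75 + 0.3487·25 = 110.3177
  x_2 = 0.1726·31 + 0.1565·75 + 1.4123·25 = 52.3979
Δx_0 = L[0,1] · Δd_1 = 0.1456 · 4 = 0.5823

0.5823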